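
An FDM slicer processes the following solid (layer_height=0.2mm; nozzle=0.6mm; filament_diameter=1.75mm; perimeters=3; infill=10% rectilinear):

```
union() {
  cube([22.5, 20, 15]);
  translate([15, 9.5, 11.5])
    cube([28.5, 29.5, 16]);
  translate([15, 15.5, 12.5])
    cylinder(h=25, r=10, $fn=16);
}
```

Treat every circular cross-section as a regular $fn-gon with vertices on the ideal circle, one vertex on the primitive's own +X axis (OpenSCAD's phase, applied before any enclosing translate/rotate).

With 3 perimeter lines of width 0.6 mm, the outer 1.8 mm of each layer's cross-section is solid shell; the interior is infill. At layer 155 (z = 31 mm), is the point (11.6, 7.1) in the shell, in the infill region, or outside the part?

At z = 31 mm: the cube is not intersected at this z (z outside [0, 15]); the cube at (15, 9.5) is absent (z outside [11.5, 27.5]); the cylinder at (15, 15.5): section is a regular 16-gon, circumradius r=10; Merging all regions: only the r=10 cylinder at (15, 15.5) is present, so the union is just that shape — 1 connected region. Overall, the cross-section is a single solid region. The nearest boundary edge runs (11.17, 6.26)→(15.00, 5.50); distance from the point to it = 0.91 mm. The point is inside the cross-section, 0.91 mm from the nearest boundary — within the 1.8 mm shell band (3 × 0.6).

shell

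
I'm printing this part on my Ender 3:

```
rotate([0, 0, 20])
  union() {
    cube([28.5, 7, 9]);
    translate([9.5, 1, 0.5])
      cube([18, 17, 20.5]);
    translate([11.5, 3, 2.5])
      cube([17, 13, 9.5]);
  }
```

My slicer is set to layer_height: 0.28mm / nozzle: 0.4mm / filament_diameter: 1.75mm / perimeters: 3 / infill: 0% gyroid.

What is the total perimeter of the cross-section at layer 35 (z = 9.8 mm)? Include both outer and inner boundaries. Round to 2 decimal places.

At z = 9.8 mm: the cube is not intersected at this z (z outside [0, 9]); the cube at (9.5, 1) is present — its section is the full 18×17 rectangle (perimeter 70.00 mm); the cube at (11.5, 3) (footprint 17×13) is included at this height (perimeter 60.00 mm); Merging all regions: the regions partially overlap (shared area 208.00 mm²), so the edge portions inside another operand are dropped and the merged outline is re-measured after clipping — boundary = 72.00 mm; (rotated 20° about Z; rotation is an isometry so areas/perimeters/island counts are preserved). Overall, the cross-section is a single solid region. Total boundary length (outer) = 72.00 mm.

72.00 mm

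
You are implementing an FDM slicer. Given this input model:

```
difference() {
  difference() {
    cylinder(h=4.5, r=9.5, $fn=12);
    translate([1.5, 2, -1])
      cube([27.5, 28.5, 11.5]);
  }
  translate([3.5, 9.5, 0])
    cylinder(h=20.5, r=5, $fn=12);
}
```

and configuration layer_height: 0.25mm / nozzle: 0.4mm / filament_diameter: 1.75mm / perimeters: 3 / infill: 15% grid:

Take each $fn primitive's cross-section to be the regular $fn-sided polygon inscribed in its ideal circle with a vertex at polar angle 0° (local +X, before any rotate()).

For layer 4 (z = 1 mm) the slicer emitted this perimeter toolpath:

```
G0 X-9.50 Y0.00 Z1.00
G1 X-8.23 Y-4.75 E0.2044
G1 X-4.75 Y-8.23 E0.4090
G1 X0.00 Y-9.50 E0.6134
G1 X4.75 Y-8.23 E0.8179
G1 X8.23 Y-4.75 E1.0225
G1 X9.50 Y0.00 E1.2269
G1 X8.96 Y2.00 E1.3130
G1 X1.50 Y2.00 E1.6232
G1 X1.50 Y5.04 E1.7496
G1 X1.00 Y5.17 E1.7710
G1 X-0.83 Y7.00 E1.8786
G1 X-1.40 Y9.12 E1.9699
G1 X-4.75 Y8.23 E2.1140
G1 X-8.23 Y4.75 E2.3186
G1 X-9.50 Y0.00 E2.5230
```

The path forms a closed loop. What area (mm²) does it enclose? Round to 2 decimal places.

Apply the shoelace formula to the sequence of (X, Y) vertices; enclosed area = 223.83 mm².

223.83 mm²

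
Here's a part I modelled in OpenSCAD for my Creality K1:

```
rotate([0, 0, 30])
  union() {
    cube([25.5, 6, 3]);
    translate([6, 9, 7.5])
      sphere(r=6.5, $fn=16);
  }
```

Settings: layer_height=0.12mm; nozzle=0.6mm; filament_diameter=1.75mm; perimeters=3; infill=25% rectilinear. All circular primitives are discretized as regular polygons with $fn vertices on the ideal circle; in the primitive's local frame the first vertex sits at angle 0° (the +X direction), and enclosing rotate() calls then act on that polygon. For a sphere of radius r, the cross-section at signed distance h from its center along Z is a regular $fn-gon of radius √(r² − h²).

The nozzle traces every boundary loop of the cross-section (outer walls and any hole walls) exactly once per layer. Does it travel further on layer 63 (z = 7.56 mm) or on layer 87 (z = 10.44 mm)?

Layer 63 (z = 7.56): the cube does not reach this height (z outside [0, 3]); the sphere at (6, 9): section is a regular 16-gon, circumradius = √(r²−h²) = √(6.5²−0.06²) = 6.500 (perimeter = 2·16·6.500·sin(180°/16) = 40.58 mm); Combining (union): only the r=6.5 sphere at (6, 9) is present, so the union is just that shape — boundary = 40.58 mm; (whole slice rotated 30° about Z — lengths, areas and connectivity unchanged). So its perimeter = 40.58 mm. Layer 87 (z = 10.44): the cube is not intersected at this z (z outside [0, 3]); the r=6.5 sphere at (6, 9) slices to a regular 16-gon of circumradius 5.797 (√(r²−h²) with h=2.94 from center) (perimeter = 2·16·5.797·sin(180°/16) = 36.19 mm); Merging all regions: only the r=6.5 sphere at (6, 9) is present, so the union is just that shape — boundary = 36.19 mm; (rotated 30° about Z; rotation is an isometry so areas/perimeters/island counts are preserved). So its perimeter = 36.19 mm. Layer 63 is larger (40.58 vs 36.19 mm).

layer 63 (z = 7.56 mm)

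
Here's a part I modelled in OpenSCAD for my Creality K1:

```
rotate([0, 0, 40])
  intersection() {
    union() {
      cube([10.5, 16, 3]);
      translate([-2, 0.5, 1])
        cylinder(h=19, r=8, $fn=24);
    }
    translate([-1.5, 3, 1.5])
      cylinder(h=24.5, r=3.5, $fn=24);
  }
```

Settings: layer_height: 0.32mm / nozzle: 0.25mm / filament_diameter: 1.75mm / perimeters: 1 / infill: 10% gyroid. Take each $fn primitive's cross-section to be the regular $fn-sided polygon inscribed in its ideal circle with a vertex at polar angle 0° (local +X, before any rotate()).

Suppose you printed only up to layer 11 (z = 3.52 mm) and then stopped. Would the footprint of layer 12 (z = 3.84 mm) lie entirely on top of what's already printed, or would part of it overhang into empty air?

entirely on top

Compare the two slices. At z = 3.52: the cube does not reach this height (z outside [0, 3]); the cylinder at (-2, 0.5): section is a regular 24-gon, circumradius r=8 (area = (24/2)·8.000²·sin(360°/24) = 198.77 mm²); Merging all regions: only the r=8 cylinder at (-2, 0.5) is present, so the union is just that shape — area = 198.77 mm²; the r=3.5 cylinder at (-1.5, 3) contributes a regular 24-gon of circumradius 3.5 (area = (24/2)·3.500²·sin(360°/24) = 38.05 mm²); Taking the intersection: the r=3.5 cylinder at (-1.5, 3) lies inside that combined region, so the common part is the r=3.5 cylinder at (-1.5, 3) itself — area = 38.05 mm²; (rotated 40° about Z; rotation is an isometry so areas/perimeters/island counts are preserved). At z = 3.84: the cube is absent (z outside [0, 3]); the cylinder at (-2, 0.5): section is a regular 24-gon, circumradius r=8 (area = (24/2)·8.000²·sin(360°/24) = 198.77 mm²); Merging all regions: only the r=8 cylinder at (-2, 0.5) is present, so the union is just that shape — area = 198.77 mm²; the cylinder at (-1.5, 3): section is a regular 24-gon, circumradius r=3.5 (area = (24/2)·3.500²·sin(360°/24) = 38.05 mm²); Taking the intersection: the r=3.5 cylinder at (-1.5, 3) lies inside that combined region, so the common part is the r=3.5 cylinder at (-1.5, 3) itself — area = 38.05 mm²; (whole slice rotated 40° about Z — lengths, areas and connectivity unchanged). Checking containment: the cross-section at z = 3.84 is a subset of the cross-section at z = 3.52.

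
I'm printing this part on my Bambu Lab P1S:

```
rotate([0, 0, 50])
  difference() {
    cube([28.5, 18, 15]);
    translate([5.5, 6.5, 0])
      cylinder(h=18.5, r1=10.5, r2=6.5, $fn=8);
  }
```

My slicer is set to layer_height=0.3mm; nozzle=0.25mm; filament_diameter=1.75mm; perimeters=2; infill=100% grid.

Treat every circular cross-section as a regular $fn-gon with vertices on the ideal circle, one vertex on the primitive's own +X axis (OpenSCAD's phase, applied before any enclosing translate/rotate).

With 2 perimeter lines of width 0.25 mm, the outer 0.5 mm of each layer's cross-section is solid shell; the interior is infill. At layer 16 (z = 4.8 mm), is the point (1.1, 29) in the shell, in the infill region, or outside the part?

shell

At z = 4.8 mm: the cube (footprint 28.5×18) is included at this height; the cone at (5.5, 6.5): at t=0.259 of its height the radius interpolates to r₁+(r₂−r₁)t = 9.462, giving a regular 8-gon of that circumradius; After the difference (first − rest): starting from the 28.5×18 cube, the cone at (5.5, 6.5) partially overlaps it — only the 197.59 mm² overlap (of its 253.24 mm²) is removed, clipping the outline — 1 connected region; (whole slice rotated 50° about Z — lengths, areas and connectivity unchanged). Overall, the cross-section is a single solid region. Undo the 50° rotation: the query point maps to (22.922, 17.798) in the un-rotated model frame. The nearest boundary edge runs (0.00, 18.00)→(28.50, 18.00); distance from the point to it = 0.20 mm. The point is inside the cross-section, 0.20 mm from the nearest boundary — within the 0.5 mm shell band (2 × 0.25).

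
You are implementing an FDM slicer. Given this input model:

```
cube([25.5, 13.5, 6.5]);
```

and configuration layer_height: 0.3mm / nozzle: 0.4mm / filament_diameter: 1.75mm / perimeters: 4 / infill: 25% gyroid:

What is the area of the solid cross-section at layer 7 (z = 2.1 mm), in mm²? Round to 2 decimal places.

344.25 mm²

At z = 2.1 mm: the cube is present — its section is the full 25.5×13.5 rectangle (area 344.25 mm²). Overall, the cross-section is a single solid region. Net area = 344.25 mm².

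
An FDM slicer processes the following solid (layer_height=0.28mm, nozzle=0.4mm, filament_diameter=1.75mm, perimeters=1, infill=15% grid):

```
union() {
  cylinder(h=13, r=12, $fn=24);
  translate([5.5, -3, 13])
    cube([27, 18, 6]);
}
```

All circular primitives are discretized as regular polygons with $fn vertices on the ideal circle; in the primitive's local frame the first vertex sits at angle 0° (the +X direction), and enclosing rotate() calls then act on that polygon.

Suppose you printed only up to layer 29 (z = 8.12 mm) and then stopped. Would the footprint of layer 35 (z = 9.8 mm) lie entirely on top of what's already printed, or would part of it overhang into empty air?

entirely on top

Compare the two slices. At z = 8.12: the r=12 cylinder contributes a regular 24-gon of circumradius 12 (area = (24/2)·12.000²·sin(360°/24) = 447.24 mm²); the cube at (5.5, -3) is absent (z outside [13, 19]); Merging all regions: only the r=12 cylinder is present, so the union is just that shape — area = 447.24 mm². At z = 9.8: the cylinder: section is a regular 24-gon, circumradius r=12 (area = (24/2)·12.000²·sin(360°/24) = 447.24 mm²); the cube at (5.5, -3) does not reach this height (z outside [13, 19]); Taking the union: only the r=12 cylinder is present, so the union is just that shape — area = 447.24 mm². Checking containment: the cross-section at z = 9.8 is a subset of the cross-section at z = 8.12.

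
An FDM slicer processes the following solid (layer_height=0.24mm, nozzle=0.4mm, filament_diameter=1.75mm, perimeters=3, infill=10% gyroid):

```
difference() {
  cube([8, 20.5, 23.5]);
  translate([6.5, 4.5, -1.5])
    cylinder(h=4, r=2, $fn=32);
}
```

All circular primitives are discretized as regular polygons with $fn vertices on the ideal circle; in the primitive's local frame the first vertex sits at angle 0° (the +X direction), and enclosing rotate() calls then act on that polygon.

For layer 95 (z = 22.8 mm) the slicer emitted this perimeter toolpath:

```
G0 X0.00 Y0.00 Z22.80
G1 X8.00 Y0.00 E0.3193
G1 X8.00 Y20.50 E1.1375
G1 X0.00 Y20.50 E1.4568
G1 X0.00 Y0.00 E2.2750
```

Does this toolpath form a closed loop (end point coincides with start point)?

Start point (G0): (0.00, 0.00). End point (last G1): the path returns to the start — closed.

yes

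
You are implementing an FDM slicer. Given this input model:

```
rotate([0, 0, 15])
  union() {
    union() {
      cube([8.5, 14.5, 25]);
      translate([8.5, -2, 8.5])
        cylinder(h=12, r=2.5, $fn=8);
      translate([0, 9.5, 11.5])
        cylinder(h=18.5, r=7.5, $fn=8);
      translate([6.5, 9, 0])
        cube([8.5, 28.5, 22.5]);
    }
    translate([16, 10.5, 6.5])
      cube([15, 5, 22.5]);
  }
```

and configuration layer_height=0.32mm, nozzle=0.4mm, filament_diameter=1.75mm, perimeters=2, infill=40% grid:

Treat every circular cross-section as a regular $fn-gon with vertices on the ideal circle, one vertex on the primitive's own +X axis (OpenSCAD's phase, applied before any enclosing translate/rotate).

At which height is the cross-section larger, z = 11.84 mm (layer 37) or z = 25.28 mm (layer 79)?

Layer 37 (z = 11.84): the cube is present — its section is the full 8.5×14.5 rectangle (area 123.25 mm²); the r=2.5 cylinder at (8.5, -2) gives a regular 8-gon of circumradius 2.5 (constant along its height) (area = (8/2)·2.500²·sin(360°/8) = 17.68 mm²); the r=7.5 cylinder at (0, 9.5) contributes a regular 8-gon of circumradius 7.5 (area = (8/2)·7.500²·sin(360°/8) = 159.10 mm²); the cube at (6.5, 9) (footprint 8.5×28.5) is included at this height (area 242.25 mm²); Merging all regions: the regions partially overlap — summed areas 542.28 mm² minus the doubly-counted overlap 83.40 mm² gives 458.88 mm² — area = 458.88 mm²; the 15×5 cube at (16, 10.5) contributes its full rectangle (area 75.00 mm²); Merging all regions: the 2 present regions are separate (no shared area or edge), so areas and boundary lengths simply add and each stays a separate island — area = 533.88 mm²; (whole slice rotated 15° about Z — lengths, areas and connectivity unchanged). So its area = 533.88 mm². Layer 79 (z = 25.28): the cube is not intersected at this z (z outside [0, 25]); the cylinder at (8.5, -2) is absent (z outside [8.5, 20.5]); the cylinder at (0, 9.5): section is a regular 8-gon, circumradius r=7.5 (area = (8/2)·7.500²·sin(360°/8) = 159.10 mm²); the cube at (6.5, 9) is absent (z outside [0, 22.5]); Combining (union): only the r=7.5 cylinder at (0, 9.5) is present, so the union is just that shape — area = 159.10 mm²; the cube at (16, 10.5) (footprint 15×5) is included at this height (area 75.00 mm²); Merging all regions: the 2 present regions are separate (no shared area or edge), so areas and boundary lengths simply add and each stays a separate island — area = 234.10 mm²; (whole slice rotated 15° about Z — lengths, areas and connectivity unchanged). So its area = 234.10 mm². Layer 37 is larger (533.88 vs 234.10 mm²).

layer 37 (z = 11.84 mm)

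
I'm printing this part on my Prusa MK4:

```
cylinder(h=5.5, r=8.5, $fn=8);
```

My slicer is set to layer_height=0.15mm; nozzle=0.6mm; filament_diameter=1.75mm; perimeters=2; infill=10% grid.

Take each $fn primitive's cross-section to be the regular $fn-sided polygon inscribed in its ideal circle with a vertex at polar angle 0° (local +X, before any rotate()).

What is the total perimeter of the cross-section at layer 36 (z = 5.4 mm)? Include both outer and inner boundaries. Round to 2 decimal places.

At z = 5.4 mm: the cylinder: section is a regular 8-gon, circumradius r=8.5 (perimeter = 2·8·8.500·sin(180°/8) = 52.04 mm). Overall, the cross-section is a single solid region. Total boundary length (outer) = 52.04 mm.

52.04 mm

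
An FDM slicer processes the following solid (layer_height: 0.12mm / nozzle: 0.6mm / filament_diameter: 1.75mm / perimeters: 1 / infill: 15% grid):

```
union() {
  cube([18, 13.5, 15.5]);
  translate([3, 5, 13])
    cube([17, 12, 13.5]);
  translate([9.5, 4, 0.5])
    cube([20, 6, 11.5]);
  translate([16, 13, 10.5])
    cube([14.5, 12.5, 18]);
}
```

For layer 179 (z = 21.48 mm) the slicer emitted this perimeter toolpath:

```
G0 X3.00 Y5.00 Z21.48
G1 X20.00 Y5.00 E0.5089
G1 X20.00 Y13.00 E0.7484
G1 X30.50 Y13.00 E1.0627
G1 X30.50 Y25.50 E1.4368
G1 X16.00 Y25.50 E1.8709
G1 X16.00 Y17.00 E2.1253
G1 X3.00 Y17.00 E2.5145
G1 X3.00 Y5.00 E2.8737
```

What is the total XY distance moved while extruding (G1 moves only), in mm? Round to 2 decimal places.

Sum the Euclidean lengths of each G1 segment: total = 96.00 mm.

96.00 mm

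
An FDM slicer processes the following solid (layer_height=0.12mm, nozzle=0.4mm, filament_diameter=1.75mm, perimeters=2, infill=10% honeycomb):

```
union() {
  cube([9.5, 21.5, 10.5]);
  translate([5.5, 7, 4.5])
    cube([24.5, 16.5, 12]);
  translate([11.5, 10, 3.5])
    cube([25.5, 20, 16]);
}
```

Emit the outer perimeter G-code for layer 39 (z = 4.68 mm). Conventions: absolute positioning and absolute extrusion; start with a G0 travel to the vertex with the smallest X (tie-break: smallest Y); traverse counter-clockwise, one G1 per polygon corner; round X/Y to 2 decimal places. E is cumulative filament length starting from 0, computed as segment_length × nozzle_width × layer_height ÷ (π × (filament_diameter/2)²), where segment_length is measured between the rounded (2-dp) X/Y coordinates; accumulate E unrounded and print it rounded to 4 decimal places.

G0 X0.00 Y0.00 Z4.68
G1 X9.50 Y0.00 E0.1896
G1 X9.50 Y7.00 E0.3293
G1 X30.00 Y7.00 E0.7384
G1 X30.00 Y10.00 E0.7982
G1 X37.00 Y10.00 E0.9379
G1 X37.00 Y30.00 E1.3371
G1 X11.50 Y30.00 E1.8459
G1 X11.50 Y23.50 E1.9757
G1 X5.50 Y23.50 E2.0954
G1 X5.50 Y21.50 E2.1353
G1 X0.00 Y21.50 E2.2451
G1 X0.00 Y0.00 E2.6741

At z = 4.68 mm: the 9.5×21.5 cube contributes its full rectangle; the cube at (5.5, 7) (footprint 24.5×16.5) is included at this height; the cube at (11.5, 10) (footprint 25.5×20) is included at this height; Combining (union): the regions partially overlap (shared area 307.75 mm²), so overlapping operands fuse into one piece — 1 connected region. The outline is a single polygon with 12 vertices. Extrusion per mm of travel: 0.4 × 0.12 / (π × 0.875²) = 0.019956. Accumulating E over each segment gives final E = 2.6741.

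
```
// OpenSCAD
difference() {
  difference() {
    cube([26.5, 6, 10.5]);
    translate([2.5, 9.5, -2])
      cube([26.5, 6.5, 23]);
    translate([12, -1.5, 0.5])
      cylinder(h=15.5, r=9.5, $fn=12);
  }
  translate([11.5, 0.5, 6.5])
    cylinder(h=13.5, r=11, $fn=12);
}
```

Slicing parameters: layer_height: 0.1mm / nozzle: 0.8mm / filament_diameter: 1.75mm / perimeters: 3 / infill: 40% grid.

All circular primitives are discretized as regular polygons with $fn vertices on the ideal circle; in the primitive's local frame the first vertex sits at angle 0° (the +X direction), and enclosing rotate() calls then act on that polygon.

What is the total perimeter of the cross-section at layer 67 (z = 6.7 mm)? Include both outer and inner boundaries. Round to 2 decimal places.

36.64 mm

At z = 6.7 mm: the cube (footprint 26.5×6) is included at this height (perimeter 65.00 mm); the cube at (2.5, 9.5) is present — its section is the full 26.5×6.5 rectangle (perimeter 66.00 mm); the r=9.5 cylinder at (12, -1.5) gives a regular 12-gon of circumradius 9.5 (constant along its height) (perimeter = 2·12·9.500·sin(180°/12) = 59.01 mm); After the difference (first − rest): starting from the 26.5×6 cube, the 26.5×6.5 cube at (2.5, 9.5) misses the remaining region (no effect); the r=9.5 cylinder at (12, -1.5) partially overlaps it — only the 93.99 mm² overlap (of its 270.75 mm²) is removed, clipping the outline — boundary = 50.36 mm; the cylinder at (11.5, 0.5): section is a regular 12-gon, circumradius r=11 (perimeter = 2·12·11.000·sin(180°/12) = 68.33 mm); After the difference (first − rest): starting from the result so far, the r=11 cylinder at (11.5, 0.5) partially overlaps it — only the 29.83 mm² overlap (of its 363.00 mm²) is removed, clipping the outline — boundary = 36.64 mm. Overall, the cross-section has 2 separate islands. Total boundary length (outer) = 36.64 mm.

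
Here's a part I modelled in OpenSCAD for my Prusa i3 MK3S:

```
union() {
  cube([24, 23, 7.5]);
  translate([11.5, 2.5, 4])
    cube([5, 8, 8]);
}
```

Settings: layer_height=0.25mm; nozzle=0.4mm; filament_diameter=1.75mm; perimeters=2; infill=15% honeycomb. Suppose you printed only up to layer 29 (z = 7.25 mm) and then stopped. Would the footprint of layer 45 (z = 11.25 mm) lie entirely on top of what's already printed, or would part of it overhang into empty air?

entirely on top

Compare the two slices. At z = 7.25: the cube (footprint 24×23) is included at this height (area 552.00 mm²); the cube at (11.5, 2.5) is present — its section is the full 5×8 rectangle (area 40.00 mm²); Merging all regions: the 5×8 cube at (11.5, 2.5) lies entirely inside the 24×23 cube, so the union is just the 24×23 cube — area = 552.00 mm². At z = 11.25: the cube does not reach this height (z outside [0, 7.5]); the cube at (11.5, 2.5) is present — its section is the full 5×8 rectangle (area 40.00 mm²); Combining (union): only the 5×8 cube at (11.5, 2.5) is present, so the union is just that shape — area = 40.00 mm². Checking containment: the cross-section at z = 11.25 is a subset of the cross-section at z = 7.25.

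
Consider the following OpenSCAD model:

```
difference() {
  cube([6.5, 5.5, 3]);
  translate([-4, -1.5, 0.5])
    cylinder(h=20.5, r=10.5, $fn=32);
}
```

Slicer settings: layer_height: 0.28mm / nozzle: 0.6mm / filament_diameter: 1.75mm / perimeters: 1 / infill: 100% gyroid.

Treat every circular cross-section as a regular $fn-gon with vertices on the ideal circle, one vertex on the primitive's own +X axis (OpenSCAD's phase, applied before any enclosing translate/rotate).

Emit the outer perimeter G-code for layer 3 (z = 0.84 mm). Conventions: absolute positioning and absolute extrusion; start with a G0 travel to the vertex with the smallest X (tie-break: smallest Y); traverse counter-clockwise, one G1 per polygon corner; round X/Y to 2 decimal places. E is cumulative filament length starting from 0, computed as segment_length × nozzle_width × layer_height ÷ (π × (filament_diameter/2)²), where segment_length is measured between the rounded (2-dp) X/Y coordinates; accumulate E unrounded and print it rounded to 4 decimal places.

G0 X3.77 Y5.50 Z0.84
G1 X4.73 Y4.33 E0.1057
G1 X5.70 Y2.52 E0.2491
G1 X6.30 Y0.55 E0.3930
G1 X6.35 Y0.00 E0.4316
G1 X6.50 Y0.00 E0.4420
G1 X6.50 Y5.50 E0.8262
G1 X3.77 Y5.50 E1.0169

At z = 0.84 mm: the cube (footprint 6.5×5.5) is included at this height; the r=10.5 cylinder at (-4, -1.5) gives a regular 32-gon of circumradius 10.5 (constant along its height); After the difference (first − rest): starting from the 6.5×5.5 cube, the r=10.5 cylinder at (-4, -1.5) partially overlaps it — only the 29.71 mm² overlap (of its 344.14 mm²) is removed, clipping the outline — 1 connected region. The outline is a single polygon with 7 vertices. Extrusion per mm of travel: 0.6 × 0.28 / (π × 0.875²) = 0.069846. Accumulating E over each segment gives final E = 1.0169.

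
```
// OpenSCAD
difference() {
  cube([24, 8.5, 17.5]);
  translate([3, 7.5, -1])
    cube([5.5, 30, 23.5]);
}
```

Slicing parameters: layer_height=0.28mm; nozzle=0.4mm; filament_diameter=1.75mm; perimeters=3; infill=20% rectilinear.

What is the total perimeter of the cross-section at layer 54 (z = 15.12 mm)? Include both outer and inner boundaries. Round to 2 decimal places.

67.00 mm

At z = 15.12 mm: the cube is present — its section is the full 24×8.5 rectangle (perimeter 65.00 mm); the 5.5×30 cube at (3, 7.5) contributes its full rectangle (perimeter 71.00 mm); Taking the first minus the rest: starting from the 24×8.5 cube, the 5.5×30 cube at (3, 7.5) partially overlaps it — only the 5.50 mm² overlap (of its 165.00 mm²) is removed, clipping the outline — boundary = 67.00 mm. Overall, the cross-section is a single solid region. Total boundary length (outer) = 67.00 mm.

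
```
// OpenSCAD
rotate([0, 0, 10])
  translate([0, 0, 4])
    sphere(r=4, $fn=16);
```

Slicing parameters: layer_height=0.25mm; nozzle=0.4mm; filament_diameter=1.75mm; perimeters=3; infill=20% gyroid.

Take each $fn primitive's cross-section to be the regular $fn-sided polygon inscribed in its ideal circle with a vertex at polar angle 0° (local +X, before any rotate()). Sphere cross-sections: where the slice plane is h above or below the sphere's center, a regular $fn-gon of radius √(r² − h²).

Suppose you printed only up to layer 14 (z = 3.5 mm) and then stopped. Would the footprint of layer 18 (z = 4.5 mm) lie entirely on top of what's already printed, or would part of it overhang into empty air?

Compare the two slices. At z = 3.5: the sphere: section is a regular 16-gon, circumradius = √(r²−h²) = √(4²−0.5²) = 3.969 (area = (16/2)·3.969²·sin(360°/16) = 48.22 mm²); (rotated 10° about Z; rotation is an isometry so areas/perimeters/island counts are preserved). At z = 4.5: the sphere: section is a regular 16-gon, circumradius = √(r²−h²) = √(4²−0.5²) = 3.969 (area = (16/2)·3.969²·sin(360°/16) = 48.22 mm²); (rotated 10° about Z; rotation is an isometry so areas/perimeters/island counts are preserved). Checking containment: the cross-section at z = 4.5 is a subset of the cross-section at z = 3.5.

entirely on top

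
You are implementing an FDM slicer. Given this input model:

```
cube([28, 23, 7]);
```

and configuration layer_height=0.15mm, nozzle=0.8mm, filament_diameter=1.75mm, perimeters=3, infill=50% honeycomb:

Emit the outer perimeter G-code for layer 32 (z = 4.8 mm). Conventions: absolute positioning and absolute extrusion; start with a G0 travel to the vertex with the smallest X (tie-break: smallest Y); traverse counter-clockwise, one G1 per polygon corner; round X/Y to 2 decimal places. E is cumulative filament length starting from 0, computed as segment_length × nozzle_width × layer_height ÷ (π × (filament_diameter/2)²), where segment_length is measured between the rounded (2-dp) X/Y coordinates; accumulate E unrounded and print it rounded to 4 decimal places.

G0 X0.00 Y0.00 Z4.80
G1 X28.00 Y0.00 E1.3969
G1 X28.00 Y23.00 E2.5444
G1 X0.00 Y23.00 E3.9413
G1 X0.00 Y0.00 E5.0888

At z = 4.8 mm: the cube is present — its section is the full 28×23 rectangle. The outline is a single polygon with 4 vertices. Extrusion per mm of travel: 0.8 × 0.15 / (π × 0.875²) = 0.049890. Accumulating E over each segment gives final E = 5.0888.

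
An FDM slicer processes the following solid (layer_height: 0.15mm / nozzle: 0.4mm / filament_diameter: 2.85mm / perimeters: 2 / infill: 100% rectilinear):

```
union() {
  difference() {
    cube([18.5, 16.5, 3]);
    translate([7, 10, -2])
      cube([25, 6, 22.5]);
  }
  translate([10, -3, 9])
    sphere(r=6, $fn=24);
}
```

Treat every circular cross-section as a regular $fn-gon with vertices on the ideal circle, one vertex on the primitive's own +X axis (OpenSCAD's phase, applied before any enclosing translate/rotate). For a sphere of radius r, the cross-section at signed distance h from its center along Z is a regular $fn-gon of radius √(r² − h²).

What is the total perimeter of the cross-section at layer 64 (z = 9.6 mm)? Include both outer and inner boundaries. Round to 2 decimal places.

37.40 mm

At z = 9.6 mm: the cube is absent (z outside [0, 3]); the 25×6 cube at (7, 10) contributes its full rectangle (perimeter 62.00 mm); Subtracting the remaining from the first: the first operand is absent here, so nothing remains; the r=6 sphere at (10, -3) contributes a regular 24-gon of circumradius √(6²−0.6²) = 5.970 (perimeter = 2·24·5.970·sin(180°/24) = 37.40 mm); Merging all regions: only the r=6 sphere at (10, -3) is present, so the union is just that shape — boundary = 37.40 mm. Overall, the cross-section is a single solid region. Total boundary length (outer) = 37.40 mm.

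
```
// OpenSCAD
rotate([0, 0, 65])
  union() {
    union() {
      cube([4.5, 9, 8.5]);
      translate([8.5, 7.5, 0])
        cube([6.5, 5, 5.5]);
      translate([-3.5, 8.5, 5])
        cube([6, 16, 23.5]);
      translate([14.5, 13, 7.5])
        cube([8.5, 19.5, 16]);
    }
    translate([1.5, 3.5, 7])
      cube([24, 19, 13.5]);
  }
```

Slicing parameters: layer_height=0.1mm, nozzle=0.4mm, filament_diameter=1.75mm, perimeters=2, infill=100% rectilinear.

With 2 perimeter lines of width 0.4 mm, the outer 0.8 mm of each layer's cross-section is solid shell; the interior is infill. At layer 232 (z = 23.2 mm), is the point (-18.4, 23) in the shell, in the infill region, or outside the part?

At z = 23.2 mm: the cube is not intersected at this z (z outside [0, 8.5]); the cube at (8.5, 7.5) is absent (z outside [0, 5.5]); the 6×16 cube at (-3.5, 8.5) contributes its full rectangle; the cube at (14.5, 13) is present — its section is the full 8.5×19.5 rectangle; Combining (union): the 2 present regions are separate (no shared area or edge), so areas and boundary lengths simply add and each stays a separate island — 2 connected regions; the cube at (1.5, 3.5) does not reach this height (z outside [7, 20.5]); Merging all regions: only the result so far is present, so the union is just that shape — 2 connected regions; (rotated 65° about Z; rotation is an isometry so areas/perimeters/island counts are preserved). Overall, the cross-section has 2 separate islands. Undo the 65° rotation: the query point maps to (13.069, 26.396) in the un-rotated model frame. The nearest boundary edge runs (14.50, 13.00)→(14.50, 32.50); distance from the point to it = 1.43 mm. The point is not inside any of the regions above, so it lies outside the cross-section (1.43 mm from the nearest boundary).

outside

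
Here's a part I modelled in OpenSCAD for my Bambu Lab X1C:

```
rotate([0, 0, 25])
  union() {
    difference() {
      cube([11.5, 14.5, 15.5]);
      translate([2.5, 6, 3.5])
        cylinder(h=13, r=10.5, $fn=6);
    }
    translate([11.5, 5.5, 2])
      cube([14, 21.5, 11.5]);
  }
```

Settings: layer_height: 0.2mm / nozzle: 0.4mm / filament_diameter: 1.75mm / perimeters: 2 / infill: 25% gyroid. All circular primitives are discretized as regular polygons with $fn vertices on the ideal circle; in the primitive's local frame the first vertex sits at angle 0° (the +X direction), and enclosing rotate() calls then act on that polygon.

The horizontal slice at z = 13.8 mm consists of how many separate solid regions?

2

At z = 13.8 mm: the cube (footprint 11.5×14.5) is included at this height; the r=10.5 cylinder at (2.5, 6) gives a regular 6-gon of circumradius 10.5 (constant along its height); Subtracting the remaining from the first: starting from the 11.5×14.5 cube, the r=10.5 cylinder at (2.5, 6) partially overlaps it — only the 153.35 mm² overlap (of its 286.44 mm²) is removed, clipping the outline — 2 connected regions; the cube at (11.5, 5.5) is absent (z outside [2, 13.5]); Taking the union: only the result so far is present, so the union is just that shape — 2 connected regions; (whole slice rotated 25° about Z — lengths, areas and connectivity unchanged). The result has 2 disconnected regions.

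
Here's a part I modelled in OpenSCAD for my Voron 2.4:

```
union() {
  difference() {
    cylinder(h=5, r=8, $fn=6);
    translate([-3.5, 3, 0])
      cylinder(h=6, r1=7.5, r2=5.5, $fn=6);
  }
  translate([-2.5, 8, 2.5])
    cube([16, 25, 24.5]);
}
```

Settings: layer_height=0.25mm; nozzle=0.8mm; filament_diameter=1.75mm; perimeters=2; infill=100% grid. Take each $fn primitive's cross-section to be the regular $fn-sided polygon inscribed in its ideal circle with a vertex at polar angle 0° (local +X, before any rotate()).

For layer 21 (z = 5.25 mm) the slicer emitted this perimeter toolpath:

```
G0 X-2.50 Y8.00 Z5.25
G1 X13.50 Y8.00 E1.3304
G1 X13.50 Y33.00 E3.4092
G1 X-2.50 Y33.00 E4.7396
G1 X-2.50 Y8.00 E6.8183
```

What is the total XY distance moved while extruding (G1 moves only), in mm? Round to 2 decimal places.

82.00 mm

Sum the Euclidean lengths of each G1 segment: total = 82.00 mm.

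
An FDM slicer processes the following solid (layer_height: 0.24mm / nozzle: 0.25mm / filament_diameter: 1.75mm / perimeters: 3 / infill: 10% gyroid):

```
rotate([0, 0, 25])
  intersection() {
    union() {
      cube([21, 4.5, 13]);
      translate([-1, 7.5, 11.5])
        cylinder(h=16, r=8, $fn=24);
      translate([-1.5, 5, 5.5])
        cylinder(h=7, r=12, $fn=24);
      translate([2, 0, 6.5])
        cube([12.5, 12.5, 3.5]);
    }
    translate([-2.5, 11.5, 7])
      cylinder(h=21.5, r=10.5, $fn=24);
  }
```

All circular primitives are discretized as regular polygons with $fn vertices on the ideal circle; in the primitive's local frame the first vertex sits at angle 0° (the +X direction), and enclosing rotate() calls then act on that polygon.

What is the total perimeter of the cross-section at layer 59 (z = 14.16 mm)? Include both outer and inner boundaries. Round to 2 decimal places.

At z = 14.16 mm: the cube does not reach this height (z outside [0, 13]); the r=8 cylinder at (-1, 7.5) gives a regular 24-gon of circumradius 8 (constant along its height) (perimeter = 2·24·8.000·sin(180°/24) = 50.12 mm); the cylinder at (-1.5, 5) is absent (z outside [5.5, 12.5]); the cube at (2, 0) is not intersected at this z (z outside [6.5, 10]); Taking the union: only the r=8 cylinder at (-1, 7.5) is present, so the union is just that shape — boundary = 50.12 mm; the cylinder at (-2.5, 11.5): section is a regular 24-gon, circumradius r=10.5 (perimeter = 2·24·10.500·sin(180°/24) = 65.79 mm); Keeping only the common overlap: the r=10.5 cylinder at (-2.5, 11.5) partially overlaps that combined region; clipping to the common part keeps 178.68 mm² — boundary = 47.84 mm; (whole slice rotated 25° about Z — lengths, areas and connectivity unchanged). Overall, the cross-section is a single solid region. Total boundary length (outer) = 47.84 mm.

47.84 mm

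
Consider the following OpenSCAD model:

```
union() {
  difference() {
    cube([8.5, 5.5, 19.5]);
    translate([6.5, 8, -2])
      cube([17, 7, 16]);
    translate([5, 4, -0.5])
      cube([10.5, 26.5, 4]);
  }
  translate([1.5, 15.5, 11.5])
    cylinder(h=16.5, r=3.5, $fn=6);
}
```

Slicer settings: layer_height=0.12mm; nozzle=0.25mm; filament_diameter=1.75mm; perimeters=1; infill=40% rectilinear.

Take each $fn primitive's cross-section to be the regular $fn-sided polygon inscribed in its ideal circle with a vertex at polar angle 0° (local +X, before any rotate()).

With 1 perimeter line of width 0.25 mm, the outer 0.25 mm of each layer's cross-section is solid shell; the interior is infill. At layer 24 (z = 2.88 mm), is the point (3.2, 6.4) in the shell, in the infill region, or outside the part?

At z = 2.88 mm: the cube is present — its section is the full 8.5×5.5 rectangle; the cube at (6.5, 8) (footprint 17×7) is included at this height; the cube at (5, 4) is present — its section is the full 10.5×26.5 rectangle; After the difference (first − rest): starting from the 8.5×5.5 cube, the 17×7 cube at (6.5, 8) misses the remaining region (no effect); the 10.5×26.5 cube at (5, 4) partially overlaps it — only the 5.25 mm² overlap (of its 278.25 mm²) is removed, clipping the outline — 1 connected region; the cylinder at (1.5, 15.5) is absent (z outside [11.5, 28]); Combining (union): only that combined region is present, so the union is just that shape — 1 connected region. Overall, the cross-section is a single solid region. The nearest boundary edge runs (0.00, 5.50)→(5.00, 5.50); distance from the point to it = 0.90 mm. The point is not inside any of the regions above, so it lies outside the cross-section (0.90 mm from the nearest boundary).

outside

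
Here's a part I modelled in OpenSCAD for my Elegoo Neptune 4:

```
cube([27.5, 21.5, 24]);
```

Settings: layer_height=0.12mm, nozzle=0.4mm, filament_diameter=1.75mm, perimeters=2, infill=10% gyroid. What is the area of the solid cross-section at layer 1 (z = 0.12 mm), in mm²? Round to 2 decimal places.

591.25 mm²

At z = 0.12 mm: the 27.5×21.5 cube contributes its full rectangle (area 591.25 mm²). Overall, the cross-section is a single solid region. Net area = 591.25 mm².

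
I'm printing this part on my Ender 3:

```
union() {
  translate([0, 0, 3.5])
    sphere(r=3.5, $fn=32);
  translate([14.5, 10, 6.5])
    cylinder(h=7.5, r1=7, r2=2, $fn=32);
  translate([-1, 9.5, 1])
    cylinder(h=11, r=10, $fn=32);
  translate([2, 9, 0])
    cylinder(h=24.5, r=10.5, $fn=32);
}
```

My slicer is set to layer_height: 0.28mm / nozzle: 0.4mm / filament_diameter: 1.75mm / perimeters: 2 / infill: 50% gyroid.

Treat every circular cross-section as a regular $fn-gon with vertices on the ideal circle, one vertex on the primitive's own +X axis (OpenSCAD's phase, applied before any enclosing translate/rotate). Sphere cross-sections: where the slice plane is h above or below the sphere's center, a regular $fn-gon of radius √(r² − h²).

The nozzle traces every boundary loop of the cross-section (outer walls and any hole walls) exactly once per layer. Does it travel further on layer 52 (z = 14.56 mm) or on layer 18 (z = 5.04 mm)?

Layer 52 (z = 14.56): the sphere is absent (|z−center|=11.060 > r=3.5); the cone at (14.5, 10) does not reach this height (z outside [6.5, 14]); the cylinder at (-1, 9.5) is absent (z outside [1, 12]); the r=10.5 cylinder at (2, 9) gives a regular 32-gon of circumradius 10.5 (constant along its height) (perimeter = 2·32·10.500·sin(180°/32) = 65.87 mm); Taking the union: only the r=10.5 cylinder at (2, 9) is present, so the union is just that shape — boundary = 65.87 mm. So its perimeter = 65.87 mm. Layer 18 (z = 5.04): the r=3.5 sphere contributes a regular 32-gon of circumradius √(3.5²−1.54²) = 3.143 (perimeter = 2·32·3.143·sin(180°/32) = 19.72 mm); the cone at (14.5, 10) is not intersected at this z (z outside [6.5, 14]); the cylinder at (-1, 9.5): section is a regular 32-gon, circumradius r=10 (perimeter = 2·32·10.000·sin(180°/32) = 62.73 mm); the cylinder at (2, 9): section is a regular 32-gon, circumradius r=10.5 (perimeter = 2·32·10.500·sin(180°/32) = 65.87 mm); Taking the union: the regions partially overlap (shared area 287.60 mm²), so the edge portions inside another operand are dropped and the merged outline is re-measured after clipping — boundary = 72.51 mm. So its perimeter = 72.51 mm. Layer 18 is larger (72.51 vs 65.87 mm).

layer 18 (z = 5.04 mm)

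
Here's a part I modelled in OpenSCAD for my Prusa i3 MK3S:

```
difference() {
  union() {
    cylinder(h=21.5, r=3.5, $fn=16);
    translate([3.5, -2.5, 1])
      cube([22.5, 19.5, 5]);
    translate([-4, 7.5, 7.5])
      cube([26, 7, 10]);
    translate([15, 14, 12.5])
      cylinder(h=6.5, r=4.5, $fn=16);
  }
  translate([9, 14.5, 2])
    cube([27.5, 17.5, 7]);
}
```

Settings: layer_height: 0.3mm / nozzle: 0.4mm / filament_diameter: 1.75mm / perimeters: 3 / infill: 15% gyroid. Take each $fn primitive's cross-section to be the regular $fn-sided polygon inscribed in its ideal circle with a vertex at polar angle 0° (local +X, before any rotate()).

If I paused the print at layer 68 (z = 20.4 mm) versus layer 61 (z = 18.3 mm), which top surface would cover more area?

layer 61 (z = 18.3 mm)

Layer 68 (z = 20.4): the r=3.5 cylinder gives a regular 16-gon of circumradius 3.5 (constant along its height) (area = (16/2)·3.500²·sin(360°/16) = 37.50 mm²); the cube at (3.5, -2.5) does not reach this height (z outside [1, 6]); the cube at (-4, 7.5) does not reach this height (z outside [7.5, 17.5]); the cylinder at (15, 14) is absent (z outside [12.5, 19]); Merging all regions: only the r=3.5 cylinder is present, so the union is just that shape — area = 37.50 mm²; the cube at (9, 14.5) is absent (z outside [2, 9]); After the difference (first − rest): none of the subtracted shapes is present at this height, so the result so far is unchanged — area = 37.50 mm². So its area = 37.50 mm². Layer 61 (z = 18.3): the r=3.5 cylinder contributes a regular 16-gon of circumradius 3.5 (area = (16/2)·3.500²·sin(360°/16) = 37.50 mm²); the cube at (3.5, -2.5) is absent (z outside [1, 6]); the cube at (-4, 7.5) is not intersected at this z (z outside [7.5, 17.5]); the cylinder at (15, 14): section is a regular 16-gon, circumradius r=4.5 (area = (16/2)·4.500²·sin(360°/16) = 61.99 mm²); Taking the union: the 2 present regions are separate (no shared area or edge), so areas and boundary lengths simply add and each stays a separate island — area = 99.50 mm²; the cube at (9, 14.5) is not intersected at this z (z outside [2, 9]); Taking the first minus the rest: none of the subtracted shapes is present at this height, so that combined region is unchanged — area = 99.50 mm². So its area = 99.50 mm². Layer 61 is larger (99.50 vs 37.50 mm²).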